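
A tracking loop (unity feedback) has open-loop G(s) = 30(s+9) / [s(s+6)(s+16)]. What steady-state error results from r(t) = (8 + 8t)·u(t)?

128/45

G(s) has one factor of s in the denominator, so the system is type 1. Taking each input component in turn:
  • 8: tracked with zero error.
  • 8t: e_ss = 8/K_v with K_v=2.8125 → 128/45.
Total e_ss = 128/45.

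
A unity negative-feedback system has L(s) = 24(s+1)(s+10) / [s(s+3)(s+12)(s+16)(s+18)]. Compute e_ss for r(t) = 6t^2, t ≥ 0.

One free integrator in L(s): this is a type 1 system.
For a type-1 system K_a = 0, so e_ss to a parabolic input is unbounded.

infinity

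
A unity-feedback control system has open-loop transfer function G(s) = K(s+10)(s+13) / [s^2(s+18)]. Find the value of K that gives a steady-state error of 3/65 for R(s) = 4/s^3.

12

G(s) has two factors of s in the denominator, so the system is type 2.
K_a = lim_{s→0} s^2·G(s) = K·10·13 / (18) = (65/9)·K.
e_ss = 4/K_a = 3/65 ⇒ K_a = 260/3 ⇒ K = (260/3)/(65/9) = 12.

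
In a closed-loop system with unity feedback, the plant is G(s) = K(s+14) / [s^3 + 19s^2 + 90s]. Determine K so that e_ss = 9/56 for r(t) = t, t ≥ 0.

Lowest-order denominator term is 90s, so the open loop has 1 pole at the origin → type 1 system.
K_v = lim_{s→0} s·G(s) = K·14 / 90 = (7/45)·K.
e_ss = 1/K_v = 9/56 ⇒ K_v = 56/9 ⇒ K = (56/9)/(7/45) = 40.

40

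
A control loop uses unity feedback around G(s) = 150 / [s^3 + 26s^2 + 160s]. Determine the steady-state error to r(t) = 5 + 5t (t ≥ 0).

16/3

Lowest-order denominator term is 160s, so the open loop has 1 pole at the origin → type 1 system. Taking each input component in turn:
  • 5: tracked with zero error.
  • 5t: e_ss = 5/K_v with K_v=0.9375 → 16/3.
Total e_ss = 16/3.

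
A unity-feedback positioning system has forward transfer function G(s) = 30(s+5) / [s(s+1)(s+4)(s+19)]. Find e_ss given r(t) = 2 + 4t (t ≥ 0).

The open loop has one pole at the origin → type 1 system. By superposition:
  • 2: tracked with zero error.
  • 4t: e_ss = 4/K_v with K_v=75/38 → 152/75.
Total e_ss = 152/75.

152/75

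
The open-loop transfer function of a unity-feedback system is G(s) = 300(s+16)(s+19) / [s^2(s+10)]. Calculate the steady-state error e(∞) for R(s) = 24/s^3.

1/380

The open loop has two poles at the origin → type 2 system.
K_a = lim_{s→0} s^2·G(s) = 300·16·19 / (10) = 9120.
r(t) = 12t^2 gives R(s) = 24/s^3.
e_ss = 24/K_a = 24/9120 = 1/380.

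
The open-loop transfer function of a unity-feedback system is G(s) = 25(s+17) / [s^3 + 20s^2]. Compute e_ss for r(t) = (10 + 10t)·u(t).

0

Factoring s^2 from the denominator leaves a polynomial with constant term 20, so the system is type 2. Treating each term separately:
  • 10: tracked with zero error.
  • 10t: tracked with zero error.
Total e_ss = 0.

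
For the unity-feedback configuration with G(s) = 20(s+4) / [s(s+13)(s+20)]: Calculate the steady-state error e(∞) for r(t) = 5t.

G(s) has one factor of s in the denominator, so the system is type 1.
K_v = lim_{s→0} s·G(s) = 20·4 / (13·20) = 4/13.
e_ss = 5/K_v = 5/(4/13) = 16.25.

16.25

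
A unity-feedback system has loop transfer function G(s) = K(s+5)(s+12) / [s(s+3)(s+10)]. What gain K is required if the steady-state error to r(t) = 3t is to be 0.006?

One free integrator in G(s): this is a type 1 system.
K_v = lim_{s→0} s·G(s) = K·5·12 / (3·10) = 2·K.
e_ss = 3/K_v = 0.006 ⇒ K_v = 500 ⇒ K = 500/2 = 250.

250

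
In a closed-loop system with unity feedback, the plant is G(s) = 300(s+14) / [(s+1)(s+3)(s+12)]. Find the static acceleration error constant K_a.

0

The open loop has no poles at the origin → type 0 system.
K_a = lim_{s→0} s^2·G(s) = 0 (the extra factor of s kills the finite limit).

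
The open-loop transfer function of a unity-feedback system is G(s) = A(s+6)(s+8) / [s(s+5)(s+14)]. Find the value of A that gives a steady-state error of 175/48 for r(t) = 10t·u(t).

One free integrator in G(s): this is a type 1 system.
K_v = lim_{s→0} s·G(s) = A·6·8 / (5·14) = (24/35)·A.
e_ss = 10/K_v = 175/48 ⇒ K_v = 96/35 ⇒ A = (96/35)/(24/35) = 4.

4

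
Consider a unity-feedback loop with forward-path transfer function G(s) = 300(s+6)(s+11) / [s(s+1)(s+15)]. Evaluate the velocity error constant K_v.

1320

One free integrator in G(s): this is a type 1 system.
K_v = lim_{s→0} s·G(s) = 300·6·11 / (1·15) = 1320.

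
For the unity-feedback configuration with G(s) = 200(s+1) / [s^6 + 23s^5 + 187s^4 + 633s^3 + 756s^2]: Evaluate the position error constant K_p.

infinity

K_p = lim_{s→0} G(s); with 2 poles at the origin the limit diverges, so K_p = ∞.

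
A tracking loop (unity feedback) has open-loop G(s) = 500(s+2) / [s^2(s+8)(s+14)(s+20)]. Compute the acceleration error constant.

System type = 2 (two poles at s=0).
K_a = lim_{s→0} s^2·G(s) = 500·2 / (8·14·20) = 25/56.

25/56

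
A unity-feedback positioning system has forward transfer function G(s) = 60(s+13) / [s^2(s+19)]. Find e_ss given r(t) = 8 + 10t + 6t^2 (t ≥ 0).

19/65

The open loop has two poles at the origin → type 2 system. Treating each term separately:
  • 8: tracked with zero error.
  • 10t: tracked with zero error.
  • 6t^2: e_ss = 12/K_a with K_a=780/19 → 19/65.
Total e_ss = 19/65.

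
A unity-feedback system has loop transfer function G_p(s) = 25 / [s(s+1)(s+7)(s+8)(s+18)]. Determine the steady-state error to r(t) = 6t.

System type = 1 (one pole at s=0).
K_v = lim_{s→0} s·G_p(s) = 25 / (1·7·8·18) = 25/1008.
e_ss = 6/K_v = 6/(25/1008) = 241.92.

241.92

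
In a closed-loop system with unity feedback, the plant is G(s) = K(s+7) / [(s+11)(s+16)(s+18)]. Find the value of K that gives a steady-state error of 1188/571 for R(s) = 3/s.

200

System type = 0 (no poles at s=0).
K_p = lim_{s→0} G(s) = K·7 / (11·16·18) = (7/3168)·K.
e_ss = 3/(1 + K_p) = 1188/571 ⇒ 1 + (7/3168)·K = 571/396 ⇒ K = 200.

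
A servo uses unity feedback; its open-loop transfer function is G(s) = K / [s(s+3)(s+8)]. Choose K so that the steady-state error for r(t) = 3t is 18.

One free integrator in G(s): this is a type 1 system.
K_v = lim_{s→0} s·G(s) = K / (3·8) = (1/24)·K.
e_ss = 3/K_v = 18 ⇒ K_v = 1/6 ⇒ K = (1/6)/(1/24) = 4.

4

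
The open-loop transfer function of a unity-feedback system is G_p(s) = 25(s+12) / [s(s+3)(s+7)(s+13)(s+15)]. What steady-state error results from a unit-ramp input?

System type = 1 (one pole at s=0).
K_v = lim_{s→0} s·G_p(s) = 25·12 / (3·7·13·15) = 20/273.
e_ss = 1/K_v = 1/(20/273) = 13.65.

13.65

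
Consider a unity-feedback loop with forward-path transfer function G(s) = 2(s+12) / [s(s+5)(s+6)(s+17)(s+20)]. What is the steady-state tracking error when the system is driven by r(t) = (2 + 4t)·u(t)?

1700

One free integrator in G(s): this is a type 1 system. By superposition:
  • 2: tracked with zero error.
  • 4t: e_ss = 4/K_v with K_v=1/425 → 1700.
Total e_ss = 1700.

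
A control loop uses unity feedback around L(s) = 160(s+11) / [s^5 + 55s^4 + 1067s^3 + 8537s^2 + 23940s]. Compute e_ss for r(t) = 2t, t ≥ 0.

1197/44

The denominator has no term below 23940s — 1 pole at s=0, type 1.
K_v = lim_{s→0} s·L(s) = 160·11 / 23940 = 88/1197.
e_ss = 2/K_v = 2/(88/1197) = 1197/44.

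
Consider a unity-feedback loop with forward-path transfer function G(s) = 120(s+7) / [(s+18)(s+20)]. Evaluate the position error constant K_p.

7/3

System type = 0 (no poles at s=0).
K_p = lim_{s→0} G(s) = 120·7 / (18·20) = 7/3.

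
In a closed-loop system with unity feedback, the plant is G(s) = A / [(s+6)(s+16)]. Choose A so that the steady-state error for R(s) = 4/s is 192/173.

250

G(s) has no factors of s in the denominator, so the system is type 0.
K_p = lim_{s→0} G(s) = A / (6·16) = (1/96)·A.
e_ss = 4/(1 + K_p) = 192/173 ⇒ 1 + (1/96)·A = 173/48 ⇒ A = 250.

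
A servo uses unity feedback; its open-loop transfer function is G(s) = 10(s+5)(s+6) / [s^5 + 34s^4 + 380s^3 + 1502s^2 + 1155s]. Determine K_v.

20/77

The denominator has no term below 1155s — 1 pole at s=0, type 1.
K_v = lim_{s→0} s·G(s) = 10·5·6 / 1155 = 20/77.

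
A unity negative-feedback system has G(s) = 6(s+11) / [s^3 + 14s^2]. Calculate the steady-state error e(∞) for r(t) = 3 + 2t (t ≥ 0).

0

Factoring s^2 from the denominator leaves a polynomial with constant term 14, so the system is type 2. Treating each term separately:
  • 3: tracked with zero error.
  • 2t: tracked with zero error.
Total e_ss = 0.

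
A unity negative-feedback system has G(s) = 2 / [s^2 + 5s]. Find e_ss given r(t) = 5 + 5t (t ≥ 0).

Factoring s from the denominator leaves a polynomial with constant term 5, so the system is type 1. Treating each term separately:
  • 5: tracked with zero error.
  • 5t: e_ss = 5/K_v with K_v=0.4 → 12.5.
Total e_ss = 12.5.

12.5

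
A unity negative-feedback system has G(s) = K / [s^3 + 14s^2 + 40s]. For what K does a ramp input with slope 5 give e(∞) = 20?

10

Lowest-order denominator term is 40s, so the open loop has 1 pole at the origin → type 1 system.
K_v = lim_{s→0} s·G(s) = K / 40 = 0.025·K.
e_ss = 5/K_v = 20 ⇒ K_v = 0.25 ⇒ K = 0.25/0.025 = 10.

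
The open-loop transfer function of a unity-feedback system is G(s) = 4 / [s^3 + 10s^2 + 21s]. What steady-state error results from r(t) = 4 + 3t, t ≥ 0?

Factoring s from the denominator leaves a polynomial with constant term 21, so the system is type 1. Taking each input component in turn:
  • 4: tracked with zero error.
  • 3t: e_ss = 3/K_v with K_v=4/21 → 15.75.
Total e_ss = 15.75.

15.75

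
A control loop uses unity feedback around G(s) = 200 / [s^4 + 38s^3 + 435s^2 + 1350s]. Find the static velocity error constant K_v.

Lowest-order denominator term is 1350s, so the open loop has 1 pole at the origin → type 1 system.
K_v = lim_{s→0} s·G(s) = 200 / 1350 = 4/27.

4/27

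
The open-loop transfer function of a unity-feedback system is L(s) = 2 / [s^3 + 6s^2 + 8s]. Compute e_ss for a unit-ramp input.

The denominator has no term below 8s — 1 pole at s=0, type 1.
K_v = lim_{s→0} s·L(s) = 2 / 8 = 0.25.
e_ss = 1/K_v = 1/0.25 = 4.

4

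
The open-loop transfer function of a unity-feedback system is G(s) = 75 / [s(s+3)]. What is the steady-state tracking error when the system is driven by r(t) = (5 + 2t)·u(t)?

0.08

The open loop has one pole at the origin → type 1 system. Treating each term separately:
  • 5: tracked with zero error.
  • 2t: e_ss = 2/K_v with K_v=25 → 0.08.
Total e_ss = 0.08.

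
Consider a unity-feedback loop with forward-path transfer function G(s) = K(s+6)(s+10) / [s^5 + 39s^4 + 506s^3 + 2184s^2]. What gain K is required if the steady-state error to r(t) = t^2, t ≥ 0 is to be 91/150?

120

The denominator has no term below 2184s^2 — 2 poles at s=0, type 2.
K_a = lim_{s→0} s^2·G(s) = K·6·10 / 2184 = (5/182)·K.
e_ss = 2/K_a = 91/150 ⇒ K_a = 300/91 ⇒ K = (300/91)/(5/182) = 120.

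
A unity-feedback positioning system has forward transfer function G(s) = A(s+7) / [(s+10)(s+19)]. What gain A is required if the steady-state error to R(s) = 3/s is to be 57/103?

G(s) has no factors of s in the denominator, so the system is type 0.
K_p = lim_{s→0} G(s) = A·7 / (10·19) = (7/190)·A.
e_ss = 3/(1 + K_p) = 57/103 ⇒ 1 + (7/190)·A = 103/19 ⇒ A = 120.

120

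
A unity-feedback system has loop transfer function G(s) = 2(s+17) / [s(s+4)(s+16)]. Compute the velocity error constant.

17/32

G(s) has one factor of s in the denominator, so the system is type 1.
K_v = lim_{s→0} s·G(s) = 2·17 / (4·16) = 17/32.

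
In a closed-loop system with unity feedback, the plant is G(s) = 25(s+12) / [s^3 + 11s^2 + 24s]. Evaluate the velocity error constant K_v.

12.5

The denominator has no term below 24s — 1 pole at s=0, type 1.
K_v = lim_{s→0} s·G(s) = 25·12 / 24 = 12.5.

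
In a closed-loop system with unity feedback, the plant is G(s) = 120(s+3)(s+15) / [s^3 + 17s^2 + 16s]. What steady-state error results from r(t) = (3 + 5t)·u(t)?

Lowest-order denominator term is 16s, so the open loop has 1 pole at the origin → type 1 system. Taking each input component in turn:
  • 3: tracked with zero error.
  • 5t: e_ss = 5/K_v with K_v=337.5 → 2/135.
Total e_ss = 2/135.

2/135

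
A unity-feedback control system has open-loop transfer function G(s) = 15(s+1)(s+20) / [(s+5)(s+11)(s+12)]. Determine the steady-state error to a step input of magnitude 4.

System type = 0 (no poles at s=0).
K_p = lim_{s→0} G(s) = 15·1·20 / (5·11·12) = 5/11.
e_ss = 4/(1 + K_p) = 4/(16/11) = 2.75.

2.75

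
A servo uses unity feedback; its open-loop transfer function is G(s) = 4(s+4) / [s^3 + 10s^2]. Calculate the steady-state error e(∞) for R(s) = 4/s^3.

Factoring s^2 from the denominator leaves a polynomial with constant term 10, so the system is type 2.
K_a = lim_{s→0} s^2·G(s) = 4·4 / 10 = 1.6.
r(t) = 2t^2 gives R(s) = 4/s^3.
e_ss = 4/K_a = 4/1.6 = 2.5.

2.5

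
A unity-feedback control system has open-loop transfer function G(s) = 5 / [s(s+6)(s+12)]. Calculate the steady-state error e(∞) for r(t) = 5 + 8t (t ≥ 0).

115.2

The open loop has one pole at the origin → type 1 system. By superposition:
  • 5: tracked with zero error.
  • 8t: e_ss = 8/K_v with K_v=5/72 → 115.2.
Total e_ss = 115.2.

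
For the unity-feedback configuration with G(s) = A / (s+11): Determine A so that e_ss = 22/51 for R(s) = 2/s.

The open loop has no poles at the origin → type 0 system.
K_p = lim_{s→0} G(s) = A / (11) = (1/11)·A.
e_ss = 2/(1 + K_p) = 22/51 ⇒ 1 + (1/11)·A = 51/11 ⇒ A = 40.

40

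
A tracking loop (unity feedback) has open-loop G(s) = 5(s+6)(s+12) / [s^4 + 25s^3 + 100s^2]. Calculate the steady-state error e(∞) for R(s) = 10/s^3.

25/9

Factoring s^2 from the denominator leaves a polynomial with constant term 100, so the system is type 2.
K_a = lim_{s→0} s^2·G(s) = 5·6·12 / 100 = 3.6.
r(t) = 5t^2 gives R(s) = 10/s^3.
e_ss = 10/K_a = 10/3.6 = 25/9.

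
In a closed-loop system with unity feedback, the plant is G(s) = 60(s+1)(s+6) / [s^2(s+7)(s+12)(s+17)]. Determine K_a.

30/119

The open loop has two poles at the origin → type 2 system.
K_a = lim_{s→0} s^2·G(s) = 60·1·6 / (7·12·17) = 30/119.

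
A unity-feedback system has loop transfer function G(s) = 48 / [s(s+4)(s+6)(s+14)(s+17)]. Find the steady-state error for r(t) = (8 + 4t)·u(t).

One free integrator in G(s): this is a type 1 system. Treating each term separately:
  • 8: tracked with zero error.
  • 4t: e_ss = 4/K_v with K_v=1/119 → 476.
Total e_ss = 476.

476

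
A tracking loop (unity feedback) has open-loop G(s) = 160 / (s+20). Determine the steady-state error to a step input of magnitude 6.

System type = 0 (no poles at s=0).
K_p = lim_{s→0} G(s) = 160 / (20) = 8.
e_ss = 6/(1 + K_p) = 6/9 = 2/3.

2/3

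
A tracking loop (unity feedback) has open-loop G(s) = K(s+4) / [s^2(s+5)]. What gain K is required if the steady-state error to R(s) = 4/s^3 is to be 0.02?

250

Two free integrators in G(s): this is a type 2 system.
K_a = lim_{s→0} s^2·G(s) = K·4 / (5) = 0.8·K.
e_ss = 4/K_a = 0.02 ⇒ K_a = 200 ⇒ K = 200/0.8 = 250.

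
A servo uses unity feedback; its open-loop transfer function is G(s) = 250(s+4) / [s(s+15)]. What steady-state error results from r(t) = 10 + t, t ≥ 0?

0.015

G(s) has one factor of s in the denominator, so the system is type 1. Taking each input component in turn:
  • 10: tracked with zero error.
  • t: e_ss = 1/K_v with K_v=200/3 → 0.015.
Total e_ss = 0.015.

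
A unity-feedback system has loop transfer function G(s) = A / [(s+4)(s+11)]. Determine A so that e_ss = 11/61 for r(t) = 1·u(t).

The open loop has no poles at the origin → type 0 system.
K_p = lim_{s→0} G(s) = A / (4·11) = (1/44)·A.
e_ss = 1/(1 + K_p) = 11/61 ⇒ 1 + (1/44)·A = 61/11 ⇒ A = 200.

200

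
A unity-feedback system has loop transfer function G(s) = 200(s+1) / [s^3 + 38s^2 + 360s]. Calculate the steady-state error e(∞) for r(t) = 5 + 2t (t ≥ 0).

3.6

Factoring s from the denominator leaves a polynomial with constant term 360, so the system is type 1. By superposition:
  • 5: tracked with zero error.
  • 2t: e_ss = 2/K_v with K_v=5/9 → 3.6.
Total e_ss = 3.6.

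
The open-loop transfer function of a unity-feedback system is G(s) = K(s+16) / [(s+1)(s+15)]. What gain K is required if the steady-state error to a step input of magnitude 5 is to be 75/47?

G(s) has no factors of s in the denominator, so the system is type 0.
K_p = lim_{s→0} G(s) = K·16 / (1·15) = (16/15)·K.
e_ss = 5/(1 + K_p) = 75/47 ⇒ 1 + (16/15)·K = 47/15 ⇒ K = 2.

2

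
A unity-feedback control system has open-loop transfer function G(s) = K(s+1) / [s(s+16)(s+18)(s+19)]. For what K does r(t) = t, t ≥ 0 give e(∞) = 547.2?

10

System type = 1 (one pole at s=0).
K_v = lim_{s→0} s·G(s) = K·1 / (16·18·19) = (1/5472)·K.
e_ss = 1/K_v = 547.2 ⇒ K_v = 5/2736 ⇒ K = (5/2736)/(1/5472) = 10.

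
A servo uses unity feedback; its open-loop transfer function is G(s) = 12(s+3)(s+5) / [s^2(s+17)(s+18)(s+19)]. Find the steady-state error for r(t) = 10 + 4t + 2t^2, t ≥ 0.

129.2

Two free integrators in G(s): this is a type 2 system. By superposition:
  • 10: tracked with zero error.
  • 4t: tracked with zero error.
  • 2t^2: e_ss = 4/K_a with K_a=10/323 → 129.2.
Total e_ss = 129.2.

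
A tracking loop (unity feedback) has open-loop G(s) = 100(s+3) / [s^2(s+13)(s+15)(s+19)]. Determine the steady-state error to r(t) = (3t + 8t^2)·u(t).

Two free integrators in G(s): this is a type 2 system. Treating each term separately:
  • 3t: tracked with zero error.
  • 8t^2: e_ss = 16/K_a with K_a=20/247 → 197.6.
Total e_ss = 197.6.

197.6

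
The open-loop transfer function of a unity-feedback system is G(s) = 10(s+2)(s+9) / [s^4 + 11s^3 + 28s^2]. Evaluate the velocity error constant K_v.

K_v = lim_{s→0} s·G(s); with 2 poles at the origin the limit diverges, so K_v = ∞.

infinity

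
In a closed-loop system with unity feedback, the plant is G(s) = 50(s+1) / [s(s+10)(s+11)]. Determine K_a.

0

System type = 1 (one pole at s=0).
K_a = lim_{s→0} s^2·G(s) = 0 (the extra factor of s kills the finite limit).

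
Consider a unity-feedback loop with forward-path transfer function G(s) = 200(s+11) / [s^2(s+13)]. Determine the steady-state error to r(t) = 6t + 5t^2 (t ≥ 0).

13/220

The open loop has two poles at the origin → type 2 system. Taking each input component in turn:
  • 6t: tracked with zero error.
  • 5t^2: e_ss = 10/K_a with K_a=2200/13 → 13/220.
Total e_ss = 13/220.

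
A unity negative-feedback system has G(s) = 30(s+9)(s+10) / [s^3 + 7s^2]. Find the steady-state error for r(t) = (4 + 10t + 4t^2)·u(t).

14/675

The denominator has no term below 7s^2 — 2 poles at s=0, type 2. Taking each input component in turn:
  • 4: tracked with zero error.
  • 10t: tracked with zero error.
  • 4t^2: e_ss = 8/K_a with K_a=2700/7 → 14/675.
Total e_ss = 14/675.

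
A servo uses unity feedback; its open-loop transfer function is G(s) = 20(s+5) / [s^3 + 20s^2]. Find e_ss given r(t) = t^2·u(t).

0.4

Lowest-order denominator term is 20s^2, so the open loop has 2 poles at the origin → type 2 system.
K_a = lim_{s→0} s^2·G(s) = 20·5 / 20 = 5.
r(t) = t^2 gives R(s) = 2/s^3.
e_ss = 2/K_a = 2/5 = 0.4.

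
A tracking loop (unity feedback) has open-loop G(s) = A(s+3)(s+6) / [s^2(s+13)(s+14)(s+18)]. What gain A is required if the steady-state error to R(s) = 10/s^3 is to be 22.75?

80

G(s) has two factors of s in the denominator, so the system is type 2.
K_a = lim_{s→0} s^2·G(s) = A·3·6 / (13·14·18) = (1/182)·A.
e_ss = 10/K_a = 22.75 ⇒ K_a = 40/91 ⇒ A = (40/91)/(1/182) = 80.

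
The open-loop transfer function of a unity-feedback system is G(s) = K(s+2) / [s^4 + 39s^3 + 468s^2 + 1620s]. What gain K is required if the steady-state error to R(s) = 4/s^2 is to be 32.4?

100

Factoring s from the denominator leaves a polynomial with constant term 1620, so the system is type 1.
K_v = lim_{s→0} s·G(s) = K·2 / 1620 = (1/810)·K.
e_ss = 4/K_v = 32.4 ⇒ K_v = 10/81 ⇒ K = (10/81)/(1/810) = 100.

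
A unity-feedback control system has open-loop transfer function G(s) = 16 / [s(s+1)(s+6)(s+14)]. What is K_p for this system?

K_p = lim_{s→0} G(s); with 1 pole at the origin the limit diverges, so K_p = ∞.

infinity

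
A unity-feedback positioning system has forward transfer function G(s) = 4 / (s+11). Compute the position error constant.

4/11

G(s) has no factors of s in the denominator, so the system is type 0.
K_p = lim_{s→0} G(s) = 4 / (11) = 4/11.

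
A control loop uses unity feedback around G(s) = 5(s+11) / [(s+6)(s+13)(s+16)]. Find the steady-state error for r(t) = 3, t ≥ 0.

3744/1303

G(s) has no factors of s in the denominator, so the system is type 0.
K_p = lim_{s→0} G(s) = 5·11 / (6·13·16) = 55/1248.
e_ss = 3/(1 + K_p) = 3/(1303/1248) = 3744/1303.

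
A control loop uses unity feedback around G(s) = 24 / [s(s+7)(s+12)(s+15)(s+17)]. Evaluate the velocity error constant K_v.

2/1785

The open loop has one pole at the origin → type 1 system.
K_v = lim_{s→0} s·G(s) = 24 / (7·12·15·17) = 2/1785.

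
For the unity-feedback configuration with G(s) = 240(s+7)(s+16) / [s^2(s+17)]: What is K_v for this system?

infinity

K_v = lim_{s→0} s·G(s); with 2 poles at the origin the limit diverges, so K_v = ∞.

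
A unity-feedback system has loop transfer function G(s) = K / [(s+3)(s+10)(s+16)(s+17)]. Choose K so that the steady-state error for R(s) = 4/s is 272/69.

No free integrators in G(s): this is a type 0 system.
K_p = lim_{s→0} G(s) = K / (3·10·16·17) = (1/8160)·K.
e_ss = 4/(1 + K_p) = 272/69 ⇒ 1 + (1/8160)·K = 69/68 ⇒ K = 120.

120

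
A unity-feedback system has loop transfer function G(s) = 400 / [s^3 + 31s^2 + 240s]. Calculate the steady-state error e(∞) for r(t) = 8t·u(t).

4.8

Lowest-order denominator term is 240s, so the open loop has 1 pole at the origin → type 1 system.
K_v = lim_{s→0} s·G(s) = 400 / 240 = 5/3.
e_ss = 8/K_v = 8/(5/3) = 4.8.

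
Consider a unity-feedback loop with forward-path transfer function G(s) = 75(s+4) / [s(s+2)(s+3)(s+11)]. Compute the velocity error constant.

50/11

G(s) has one factor of s in the denominator, so the system is type 1.
K_v = lim_{s→0} s·G(s) = 75·4 / (2·3·11) = 50/11.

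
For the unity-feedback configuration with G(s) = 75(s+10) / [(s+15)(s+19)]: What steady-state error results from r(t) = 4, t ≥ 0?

76/69

No free integrators in G(s): this is a type 0 system.
K_p = lim_{s→0} G(s) = 75·10 / (15·19) = 50/19.
e_ss = 4/(1 + K_p) = 4/(69/19) = 76/69.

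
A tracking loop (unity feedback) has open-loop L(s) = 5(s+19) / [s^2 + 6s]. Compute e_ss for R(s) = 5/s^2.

6/19

Lowest-order denominator term is 6s, so the open loop has 1 pole at the origin → type 1 system.
K_v = lim_{s→0} s·L(s) = 5·19 / 6 = 95/6.
e_ss = 5/K_v = 5/(95/6) = 6/19.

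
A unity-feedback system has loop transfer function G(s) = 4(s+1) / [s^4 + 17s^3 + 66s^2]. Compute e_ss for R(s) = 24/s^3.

Lowest-order denominator term is 66s^2, so the open loop has 2 poles at the origin → type 2 system.
K_a = lim_{s→0} s^2·G(s) = 4·1 / 66 = 2/33.
r(t) = 12t^2 gives R(s) = 24/s^3.
e_ss = 24/K_a = 24/(2/33) = 396.

396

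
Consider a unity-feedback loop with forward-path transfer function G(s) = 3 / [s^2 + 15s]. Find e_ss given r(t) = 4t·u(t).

20

The denominator has no term below 15s — 1 pole at s=0, type 1.
K_v = lim_{s→0} s·G(s) = 3 / 15 = 0.2.
e_ss = 4/K_v = 4/0.2 = 20.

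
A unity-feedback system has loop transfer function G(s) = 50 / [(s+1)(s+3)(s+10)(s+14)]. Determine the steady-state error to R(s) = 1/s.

42/47

System type = 0 (no poles at s=0).
K_p = lim_{s→0} G(s) = 50 / (1·3·10·14) = 5/42.
e_ss = 1/(1 + K_p) = 1/(47/42) = 42/47.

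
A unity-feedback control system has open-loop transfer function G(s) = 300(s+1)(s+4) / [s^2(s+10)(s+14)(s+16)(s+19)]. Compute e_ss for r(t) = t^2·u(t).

The open loop has two poles at the origin → type 2 system.
K_a = lim_{s→0} s^2·G(s) = 300·1·4 / (10·14·16·19) = 15/532.
r(t) = t^2 gives R(s) = 2/s^3.
e_ss = 2/K_a = 2/(15/532) = 1064/15.

1064/15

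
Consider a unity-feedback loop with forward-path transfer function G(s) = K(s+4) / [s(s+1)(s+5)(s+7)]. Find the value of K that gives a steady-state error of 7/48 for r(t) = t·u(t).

The open loop has one pole at the origin → type 1 system.
K_v = lim_{s→0} s·G(s) = K·4 / (1·5·7) = (4/35)·K.
e_ss = 1/K_v = 7/48 ⇒ K_v = 48/7 ⇒ K = (48/7)/(4/35) = 60.

60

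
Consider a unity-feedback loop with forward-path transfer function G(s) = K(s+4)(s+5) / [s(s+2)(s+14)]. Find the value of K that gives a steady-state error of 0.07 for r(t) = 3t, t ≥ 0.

G(s) has one factor of s in the denominator, so the system is type 1.
K_v = lim_{s→0} s·G(s) = K·4·5 / (2·14) = (5/7)·K.
e_ss = 3/K_v = 0.07 ⇒ K_v = 300/7 ⇒ K = (300/7)/(5/7) = 60.

60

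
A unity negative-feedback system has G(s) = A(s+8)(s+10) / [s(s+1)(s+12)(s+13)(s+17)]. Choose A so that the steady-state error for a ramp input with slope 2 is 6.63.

10

G(s) has one factor of s in the denominator, so the system is type 1.
K_v = lim_{s→0} s·G(s) = A·8·10 / (1·12·13·17) = (20/663)·A.
e_ss = 2/K_v = 6.63 ⇒ K_v = 200/663 ⇒ A = (200/663)/(20/663) = 10.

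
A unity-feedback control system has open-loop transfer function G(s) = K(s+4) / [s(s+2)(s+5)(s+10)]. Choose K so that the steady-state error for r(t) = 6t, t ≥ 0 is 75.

2

System type = 1 (one pole at s=0).
K_v = lim_{s→0} s·G(s) = K·4 / (2·5·10) = 0.04·K.
e_ss = 6/K_v = 75 ⇒ K_v = 0.08 ⇒ K = 0.08/0.04 = 2.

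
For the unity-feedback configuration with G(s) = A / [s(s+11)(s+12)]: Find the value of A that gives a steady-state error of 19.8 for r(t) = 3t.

One free integrator in G(s): this is a type 1 system.
K_v = lim_{s→0} s·G(s) = A / (11·12) = (1/132)·A.
e_ss = 3/K_v = 19.8 ⇒ K_v = 5/33 ⇒ A = (5/33)/(1/132) = 20.

20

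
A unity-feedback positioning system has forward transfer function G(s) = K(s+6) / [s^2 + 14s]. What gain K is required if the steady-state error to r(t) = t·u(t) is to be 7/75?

25

The denominator has no term below 14s — 1 pole at s=0, type 1.
K_v = lim_{s→0} s·G(s) = K·6 / 14 = (3/7)·K.
e_ss = 1/K_v = 7/75 ⇒ K_v = 75/7 ⇒ K = (75/7)/(3/7) = 25.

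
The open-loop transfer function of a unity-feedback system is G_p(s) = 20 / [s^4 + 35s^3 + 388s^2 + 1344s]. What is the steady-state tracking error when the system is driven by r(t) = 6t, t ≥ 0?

403.2

Lowest-order denominator term is 1344s, so the open loop has 1 pole at the origin → type 1 system.
K_v = lim_{s→0} s·G_p(s) = 20 / 1344 = 5/336.
e_ss = 6/K_v = 6/(5/336) = 403.2.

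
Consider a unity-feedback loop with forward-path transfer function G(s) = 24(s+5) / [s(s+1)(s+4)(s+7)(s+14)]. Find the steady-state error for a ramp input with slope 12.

System type = 1 (one pole at s=0).
K_v = lim_{s→0} s·G(s) = 24·5 / (1·4·7·14) = 15/49.
e_ss = 12/K_v = 12/(15/49) = 39.2.

39.2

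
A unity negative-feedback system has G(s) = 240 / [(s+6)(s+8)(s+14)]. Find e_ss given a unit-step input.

The open loop has no poles at the origin → type 0 system.
K_p = lim_{s→0} G(s) = 240 / (6·8·14) = 5/14.
e_ss = 1/(1 + K_p) = 1/(19/14) = 14/19.

14/19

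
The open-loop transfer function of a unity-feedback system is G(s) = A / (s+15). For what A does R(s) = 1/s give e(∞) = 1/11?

150

No free integrators in G(s): this is a type 0 system.
K_p = lim_{s→0} G(s) = A / (15) = (1/15)·A.
e_ss = 1/(1 + K_p) = 1/11 ⇒ 1 + (1/15)·A = 11 ⇒ A = 150.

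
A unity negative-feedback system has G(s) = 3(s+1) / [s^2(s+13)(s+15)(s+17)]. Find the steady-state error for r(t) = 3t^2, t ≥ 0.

G(s) has two factors of s in the denominator, so the system is type 2.
K_a = lim_{s→0} s^2·G(s) = 3·1 / (13·15·17) = 1/1105.
r(t) = 3t^2 gives R(s) = 6/s^3.
e_ss = 6/K_a = 6/(1/1105) = 6630.

6630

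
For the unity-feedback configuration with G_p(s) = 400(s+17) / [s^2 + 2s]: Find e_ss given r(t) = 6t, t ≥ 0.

3/1700

Lowest-order denominator term is 2s, so the open loop has 1 pole at the origin → type 1 system.
K_v = lim_{s→0} s·G_p(s) = 400·17 / 2 = 3400.
e_ss = 6/K_v = 6/3400 = 3/1700.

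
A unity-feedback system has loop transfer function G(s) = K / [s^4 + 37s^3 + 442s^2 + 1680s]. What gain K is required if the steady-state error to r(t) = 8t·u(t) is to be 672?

The denominator has no term below 1680s — 1 pole at s=0, type 1.
K_v = lim_{s→0} s·G(s) = K / 1680 = (1/1680)·K.
e_ss = 8/K_v = 672 ⇒ K_v = 1/84 ⇒ K = (1/84)/(1/1680) = 20.

20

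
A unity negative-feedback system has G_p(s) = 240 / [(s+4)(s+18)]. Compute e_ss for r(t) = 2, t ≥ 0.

6/13

The open loop has no poles at the origin → type 0 system.
K_p = lim_{s→0} G_p(s) = 240 / (4·18) = 10/3.
e_ss = 2/(1 + K_p) = 2/(13/3) = 6/13.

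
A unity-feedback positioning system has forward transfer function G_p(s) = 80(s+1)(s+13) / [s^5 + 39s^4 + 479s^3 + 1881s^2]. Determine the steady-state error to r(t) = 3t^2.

Factoring s^2 from the denominator leaves a polynomial with constant term 1881, so the system is type 2.
K_a = lim_{s→0} s^2·G_p(s) = 80·1·13 / 1881 = 1040/1881.
r(t) = 3t^2 gives R(s) = 6/s^3.
e_ss = 6/K_a = 6/(1040/1881) = 5643/520.

5643/520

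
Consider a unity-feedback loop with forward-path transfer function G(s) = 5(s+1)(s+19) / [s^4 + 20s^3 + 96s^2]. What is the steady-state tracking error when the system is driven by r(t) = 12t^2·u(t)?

Factoring s^2 from the denominator leaves a polynomial with constant term 96, so the system is type 2.
K_a = lim_{s→0} s^2·G(s) = 5·1·19 / 96 = 95/96.
r(t) = 12t^2 gives R(s) = 24/s^3.
e_ss = 24/K_a = 24/(95/96) = 2304/95.

2304/95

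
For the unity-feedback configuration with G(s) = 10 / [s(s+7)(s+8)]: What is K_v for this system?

System type = 1 (one pole at s=0).
K_v = lim_{s→0} s·G(s) = 10 / (7·8) = 5/28.

5/28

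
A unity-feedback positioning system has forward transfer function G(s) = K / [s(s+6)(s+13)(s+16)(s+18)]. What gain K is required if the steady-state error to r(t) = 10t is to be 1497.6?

System type = 1 (one pole at s=0).
K_v = lim_{s→0} s·G(s) = K / (6·13·16·18) = (1/22464)·K.
e_ss = 10/K_v = 1497.6 ⇒ K_v = 25/3744 ⇒ K = (25/3744)/(1/22464) = 150.

150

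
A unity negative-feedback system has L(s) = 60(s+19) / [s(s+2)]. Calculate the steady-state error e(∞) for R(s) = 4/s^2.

The open loop has one pole at the origin → type 1 system.
K_v = lim_{s→0} s·L(s) = 60·19 / (2) = 570.
e_ss = 4/K_v = 4/570 = 2/285.

2/285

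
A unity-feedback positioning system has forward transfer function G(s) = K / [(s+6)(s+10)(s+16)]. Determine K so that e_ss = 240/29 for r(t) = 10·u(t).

No free integrators in G(s): this is a type 0 system.
K_p = lim_{s→0} G(s) = K / (6·10·16) = (1/960)·K.
e_ss = 10/(1 + K_p) = 240/29 ⇒ 1 + (1/960)·K = 29/24 ⇒ K = 200.

200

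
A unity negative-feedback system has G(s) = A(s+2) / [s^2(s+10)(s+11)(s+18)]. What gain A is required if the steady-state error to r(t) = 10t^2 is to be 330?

60

The open loop has two poles at the origin → type 2 system.
K_a = lim_{s→0} s^2·G(s) = A·2 / (10·11·18) = (1/990)·A.
e_ss = 20/K_a = 330 ⇒ K_a = 2/33 ⇒ A = (2/33)/(1/990) = 60.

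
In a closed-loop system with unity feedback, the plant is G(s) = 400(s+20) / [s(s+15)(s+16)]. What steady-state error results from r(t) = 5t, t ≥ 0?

G(s) has one factor of s in the denominator, so the system is type 1.
K_v = lim_{s→0} s·G(s) = 400·20 / (15·16) = 100/3.
e_ss = 5/K_v = 5/(100/3) = 0.15.

0.15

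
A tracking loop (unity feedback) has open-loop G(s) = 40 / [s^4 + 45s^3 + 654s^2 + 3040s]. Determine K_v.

Factoring s from the denominator leaves a polynomial with constant term 3040, so the system is type 1.
K_v = lim_{s→0} s·G(s) = 40 / 3040 = 1/76.

1/76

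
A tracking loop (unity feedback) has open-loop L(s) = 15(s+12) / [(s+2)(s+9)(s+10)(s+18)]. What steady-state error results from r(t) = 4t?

The open loop has no poles at the origin → type 0 system.
K_v = lim_{s→0} s·L(s) = 0; the steady-state error to this ramp input grows without bound.

infinity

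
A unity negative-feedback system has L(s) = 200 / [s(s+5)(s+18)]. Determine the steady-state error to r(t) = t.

0.45

L(s) has one factor of s in the denominator, so the system is type 1.
K_v = lim_{s→0} s·L(s) = 200 / (5·18) = 20/9.
e_ss = 1/K_v = 1/(20/9) = 0.45.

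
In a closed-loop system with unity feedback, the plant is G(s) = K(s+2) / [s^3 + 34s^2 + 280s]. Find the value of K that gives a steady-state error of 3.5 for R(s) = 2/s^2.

80

Lowest-order denominator term is 280s, so the open loop has 1 pole at the origin → type 1 system.
K_v = lim_{s→0} s·G(s) = K·2 / 280 = (1/140)·K.
e_ss = 2/K_v = 3.5 ⇒ K_v = 4/7 ⇒ K = (4/7)/(1/140) = 80.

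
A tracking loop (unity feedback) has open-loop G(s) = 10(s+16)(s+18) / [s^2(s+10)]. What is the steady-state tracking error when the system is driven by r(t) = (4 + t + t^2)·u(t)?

Two free integrators in G(s): this is a type 2 system. Taking each input component in turn:
  • 4: tracked with zero error.
  • t: tracked with zero error.
  • t^2: e_ss = 2/K_a with K_a=288 → 1/144.
Total e_ss = 1/144.

1/144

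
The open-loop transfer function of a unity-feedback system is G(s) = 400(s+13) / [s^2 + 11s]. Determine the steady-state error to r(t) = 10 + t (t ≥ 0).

The denominator has no term below 11s — 1 pole at s=0, type 1. By superposition:
  • 10: tracked with zero error.
  • t: e_ss = 1/K_v with K_v=5200/11 → 11/5200.
Total e_ss = 11/5200.

11/5200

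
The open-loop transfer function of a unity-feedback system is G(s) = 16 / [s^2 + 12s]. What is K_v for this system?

Lowest-order denominator term is 12s, so the open loop has 1 pole at the origin → type 1 system.
K_v = lim_{s→0} s·G(s) = 16 / 12 = 4/3.

4/3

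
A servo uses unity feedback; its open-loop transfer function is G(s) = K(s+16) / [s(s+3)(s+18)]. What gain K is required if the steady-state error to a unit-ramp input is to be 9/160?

60

One free integrator in G(s): this is a type 1 system.
K_v = lim_{s→0} s·G(s) = K·16 / (3·18) = (8/27)·K.
e_ss = 1/K_v = 9/160 ⇒ K_v = 160/9 ⇒ K = (160/9)/(8/27) = 60.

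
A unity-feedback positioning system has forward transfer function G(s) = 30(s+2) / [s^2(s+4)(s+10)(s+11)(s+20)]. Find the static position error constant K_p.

K_p = lim_{s→0} G(s); with 2 poles at the origin the limit diverges, so K_p = ∞.

infinity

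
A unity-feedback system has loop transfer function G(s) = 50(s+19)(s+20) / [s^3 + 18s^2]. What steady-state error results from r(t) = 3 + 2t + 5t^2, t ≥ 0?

9/950

Factoring s^2 from the denominator leaves a polynomial with constant term 18, so the system is type 2. Taking each input component in turn:
  • 3: tracked with zero error.
  • 2t: tracked with zero error.
  • 5t^2: e_ss = 10/K_a with K_a=9500/9 → 9/950.
Total e_ss = 9/950.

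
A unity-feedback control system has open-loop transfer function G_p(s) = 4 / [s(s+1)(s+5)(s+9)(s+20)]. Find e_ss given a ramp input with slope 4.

System type = 1 (one pole at s=0).
K_v = lim_{s→0} s·G_p(s) = 4 / (1·5·9·20) = 1/225.
e_ss = 4/K_v = 4/(1/225) = 900.

900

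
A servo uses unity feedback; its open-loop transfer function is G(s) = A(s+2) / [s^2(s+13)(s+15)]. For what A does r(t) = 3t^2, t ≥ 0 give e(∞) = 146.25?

G(s) has two factors of s in the denominator, so the system is type 2.
K_a = lim_{s→0} s^2·G(s) = A·2 / (13·15) = (2/195)·A.
e_ss = 6/K_a = 146.25 ⇒ K_a = 8/195 ⇒ A = (8/195)/(2/195) = 4.

4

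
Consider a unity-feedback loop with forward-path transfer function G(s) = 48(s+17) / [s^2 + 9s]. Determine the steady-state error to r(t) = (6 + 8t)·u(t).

3/34

The denominator has no term below 9s — 1 pole at s=0, type 1. Treating each term separately:
  • 6: tracked with zero error.
  • 8t: e_ss = 8/K_v with K_v=272/3 → 3/34.
Total e_ss = 3/34.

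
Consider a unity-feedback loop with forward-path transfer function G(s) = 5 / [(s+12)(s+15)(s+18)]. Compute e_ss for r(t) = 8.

5184/649

G(s) has no factors of s in the denominator, so the system is type 0.
K_p = lim_{s→0} G(s) = 5 / (12·15·18) = 1/648.
e_ss = 8/(1 + K_p) = 8/(649/648) = 5184/649.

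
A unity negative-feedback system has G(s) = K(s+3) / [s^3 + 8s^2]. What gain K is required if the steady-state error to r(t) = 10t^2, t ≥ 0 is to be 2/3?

80

Factoring s^2 from the denominator leaves a polynomial with constant term 8, so the system is type 2.
K_a = lim_{s→0} s^2·G(s) = K·3 / 8 = 0.375·K.
e_ss = 20/K_a = 2/3 ⇒ K_a = 30 ⇒ K = 30/0.375 = 80.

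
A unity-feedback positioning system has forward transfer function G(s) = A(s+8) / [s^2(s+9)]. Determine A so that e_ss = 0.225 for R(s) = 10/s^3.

50

System type = 2 (two poles at s=0).
K_a = lim_{s→0} s^2·G(s) = A·8 / (9) = (8/9)·A.
e_ss = 10/K_a = 0.225 ⇒ K_a = 400/9 ⇒ A = (400/9)/(8/9) = 50.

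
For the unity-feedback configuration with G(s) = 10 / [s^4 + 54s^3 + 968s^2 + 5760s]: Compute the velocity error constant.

Lowest-order denominator term is 5760s, so the open loop has 1 pole at the origin → type 1 system.
K_v = lim_{s→0} s·G(s) = 10 / 5760 = 1/576.

1/576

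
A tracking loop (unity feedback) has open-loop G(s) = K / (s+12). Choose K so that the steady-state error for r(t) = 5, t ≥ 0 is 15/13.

40

No free integrators in G(s): this is a type 0 system.
K_p = lim_{s→0} G(s) = K / (12) = (1/12)·K.
e_ss = 5/(1 + K_p) = 15/13 ⇒ 1 + (1/12)·K = 13/3 ⇒ K = 40.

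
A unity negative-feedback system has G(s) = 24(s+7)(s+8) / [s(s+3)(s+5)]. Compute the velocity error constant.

One free integrator in G(s): this is a type 1 system.
K_v = lim_{s→0} s·G(s) = 24·7·8 / (3·5) = 89.6.

89.6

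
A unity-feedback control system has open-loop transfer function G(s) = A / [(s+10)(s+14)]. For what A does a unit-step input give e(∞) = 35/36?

G(s) has no factors of s in the denominator, so the system is type 0.
K_p = lim_{s→0} G(s) = A / (10·14) = (1/140)·A.
e_ss = 1/(1 + K_p) = 35/36 ⇒ 1 + (1/140)·A = 36/35 ⇒ A = 4.

4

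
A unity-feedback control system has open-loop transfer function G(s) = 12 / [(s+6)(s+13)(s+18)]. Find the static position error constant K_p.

1/117

No free integrators in G(s): this is a type 0 system.
K_p = lim_{s→0} G(s) = 12 / (6·13·18) = 1/117.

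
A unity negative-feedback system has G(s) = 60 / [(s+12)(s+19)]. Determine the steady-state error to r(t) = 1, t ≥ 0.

The open loop has no poles at the origin → type 0 system.
K_p = lim_{s→0} G(s) = 60 / (12·19) = 5/19.
e_ss = 1/(1 + K_p) = 1/(24/19) = 19/24.

19/24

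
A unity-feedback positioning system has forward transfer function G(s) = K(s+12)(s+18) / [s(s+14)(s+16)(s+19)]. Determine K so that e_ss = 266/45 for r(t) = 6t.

One free integrator in G(s): this is a type 1 system.
K_v = lim_{s→0} s·G(s) = K·12·18 / (14·16·19) = (27/532)·K.
e_ss = 6/K_v = 266/45 ⇒ K_v = 135/133 ⇒ K = (135/133)/(27/532) = 20.

20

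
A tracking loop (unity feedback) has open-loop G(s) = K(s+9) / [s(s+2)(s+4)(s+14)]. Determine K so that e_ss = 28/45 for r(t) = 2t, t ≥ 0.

System type = 1 (one pole at s=0).
K_v = lim_{s→0} s·G(s) = K·9 / (2·4·14) = (9/112)·K.
e_ss = 2/K_v = 28/45 ⇒ K_v = 45/14 ⇒ K = (45/14)/(9/112) = 40.

40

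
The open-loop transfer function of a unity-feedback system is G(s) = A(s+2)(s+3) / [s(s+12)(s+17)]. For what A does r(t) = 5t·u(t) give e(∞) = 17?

One free integrator in G(s): this is a type 1 system.
K_v = lim_{s→0} s·G(s) = A·2·3 / (12·17) = (1/34)·A.
e_ss = 5/K_v = 17 ⇒ K_v = 5/17 ⇒ A = (5/17)/(1/34) = 10.

10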